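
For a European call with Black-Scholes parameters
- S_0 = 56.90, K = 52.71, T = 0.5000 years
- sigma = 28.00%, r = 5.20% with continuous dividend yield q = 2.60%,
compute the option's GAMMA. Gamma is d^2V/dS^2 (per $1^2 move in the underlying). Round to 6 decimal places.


d1 = 0.5509884644; d2 = 0.3529985656
phi(d1) = 0.3427572950; exp(-qT) = 0.9870841350; exp(-rT) = 0.9743350896
Gamma = exp(-qT) * phi(d1) / (S * sigma * sqrt(T)) = 0.9870841350 * 0.3427572950 / (56.9000 * 0.2800 * 0.7071067812) = 0.030032

Answer: Gamma = 0.030032


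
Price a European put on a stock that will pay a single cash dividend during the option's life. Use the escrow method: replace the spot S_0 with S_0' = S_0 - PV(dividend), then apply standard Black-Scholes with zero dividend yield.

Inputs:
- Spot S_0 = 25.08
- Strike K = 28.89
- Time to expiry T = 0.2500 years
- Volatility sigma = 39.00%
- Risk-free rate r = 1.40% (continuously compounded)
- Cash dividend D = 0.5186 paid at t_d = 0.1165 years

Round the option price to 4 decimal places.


Answer: Price = 4.8329

Derivation:
PV(D) = D * exp(-r * t_d) = 0.5186 * 0.99837033 = 0.51775485
S_0' = S_0 - PV(D) = 25.0800 - 0.51775485 = 24.56224515
d1 = (ln(S_0'/K) + (r + sigma^2/2)*T) / (sigma*sqrt(T)) = -0.71678205
d2 = d1 - sigma*sqrt(T) = -0.91178205
exp(-rT) = 0.99650612
N(-d1) = 0.76324571; N(-d2) = 0.81905827
P = K * exp(-rT) * N(-d2) - S_0' * N(-d1) = 28.8900 * 0.99650612 * 0.81905827 - 24.56224515 * 0.76324571 = 4.8329


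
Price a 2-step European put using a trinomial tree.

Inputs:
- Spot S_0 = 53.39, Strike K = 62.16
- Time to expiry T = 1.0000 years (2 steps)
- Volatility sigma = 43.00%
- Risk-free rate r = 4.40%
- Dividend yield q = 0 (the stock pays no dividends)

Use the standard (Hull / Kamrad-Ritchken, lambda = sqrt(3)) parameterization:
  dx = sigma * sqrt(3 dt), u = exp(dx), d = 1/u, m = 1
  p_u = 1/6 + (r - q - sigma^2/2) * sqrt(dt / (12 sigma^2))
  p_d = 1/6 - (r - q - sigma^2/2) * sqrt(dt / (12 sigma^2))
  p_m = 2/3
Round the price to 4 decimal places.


Answer: Price = V(0,0) = 13.0984

Derivation:
dt = T/N = 0.500000; dx = sigma*sqrt(3*dt) = 0.526640
u = exp(dx) = 1.693234; d = 1/u = 0.590586
p_u = 0.143667, p_m = 0.666667, p_d = 0.189666
Discount per step: exp(-r*dt) = 0.978240
Stock lattice S(k, j) with j the centered position index:
  k=0: S(0,+0) = 53.3900
  k=1: S(1,-1) = 31.5314; S(1,+0) = 53.3900; S(1,+1) = 90.4018
  k=2: S(2,-2) = 18.6220; S(2,-1) = 31.5314; S(2,+0) = 53.3900; S(2,+1) = 90.4018; S(2,+2) = 153.0713
Terminal payoffs V(N, j) = max(K - S_T, 0):
  V(2,-2) = 43.538015; V(2,-1) = 30.628622; V(2,+0) = 8.770000; V(2,+1) = 0.000000; V(2,+2) = 0.000000
Backward induction: V(k, j) = exp(-r*dt) * [p_u * V(k+1, j+1) + p_m * V(k+1, j) + p_d * V(k+1, j-1)]
  V(1,-1) = exp(-r*dt) * [p_u*8.770000 + p_m*30.628622 + p_d*43.538015] = 29.285317
  V(1,+0) = exp(-r*dt) * [p_u*0.000000 + p_m*8.770000 + p_d*30.628622] = 11.402253
  V(1,+1) = exp(-r*dt) * [p_u*0.000000 + p_m*0.000000 + p_d*8.770000] = 1.627178
  V(0,+0) = exp(-r*dt) * [p_u*1.627178 + p_m*11.402253 + p_d*29.285317] = 13.098353


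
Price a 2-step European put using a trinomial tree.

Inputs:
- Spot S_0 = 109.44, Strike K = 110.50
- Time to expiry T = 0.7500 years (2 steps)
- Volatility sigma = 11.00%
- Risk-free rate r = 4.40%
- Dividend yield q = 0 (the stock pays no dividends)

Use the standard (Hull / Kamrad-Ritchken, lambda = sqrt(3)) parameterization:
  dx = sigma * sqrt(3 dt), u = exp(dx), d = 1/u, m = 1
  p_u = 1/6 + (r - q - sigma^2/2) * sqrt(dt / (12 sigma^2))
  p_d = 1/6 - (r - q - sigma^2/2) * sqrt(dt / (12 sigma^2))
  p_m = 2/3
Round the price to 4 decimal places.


dt = T/N = 0.375000; dx = sigma*sqrt(3*dt) = 0.116673
u = exp(dx) = 1.123751; d = 1/u = 0.889876
p_u = 0.227655, p_m = 0.666667, p_d = 0.105679
Discount per step: exp(-r*dt) = 0.983635
Stock lattice S(k, j) with j the centered position index:
  k=0: S(0,+0) = 109.4400
  k=1: S(1,-1) = 97.3881; S(1,+0) = 109.4400; S(1,+1) = 122.9834
  k=2: S(2,-2) = 86.6634; S(2,-1) = 97.3881; S(2,+0) = 109.4400; S(2,+1) = 122.9834; S(2,+2) = 138.2027
Terminal payoffs V(N, j) = max(K - S_T, 0):
  V(2,-2) = 23.836638; V(2,-1) = 13.111919; V(2,+0) = 1.060000; V(2,+1) = 0.000000; V(2,+2) = 0.000000
Backward induction: V(k, j) = exp(-r*dt) * [p_u * V(k+1, j+1) + p_m * V(k+1, j) + p_d * V(k+1, j-1)]
  V(1,-1) = exp(-r*dt) * [p_u*1.060000 + p_m*13.111919 + p_d*23.836638] = 11.313398
  V(1,+0) = exp(-r*dt) * [p_u*0.000000 + p_m*1.060000 + p_d*13.111919] = 2.058077
  V(1,+1) = exp(-r*dt) * [p_u*0.000000 + p_m*0.000000 + p_d*1.060000] = 0.110186
  V(0,+0) = exp(-r*dt) * [p_u*0.110186 + p_m*2.058077 + p_d*11.313398] = 2.550292

Answer: Price = V(0,0) = 2.5503


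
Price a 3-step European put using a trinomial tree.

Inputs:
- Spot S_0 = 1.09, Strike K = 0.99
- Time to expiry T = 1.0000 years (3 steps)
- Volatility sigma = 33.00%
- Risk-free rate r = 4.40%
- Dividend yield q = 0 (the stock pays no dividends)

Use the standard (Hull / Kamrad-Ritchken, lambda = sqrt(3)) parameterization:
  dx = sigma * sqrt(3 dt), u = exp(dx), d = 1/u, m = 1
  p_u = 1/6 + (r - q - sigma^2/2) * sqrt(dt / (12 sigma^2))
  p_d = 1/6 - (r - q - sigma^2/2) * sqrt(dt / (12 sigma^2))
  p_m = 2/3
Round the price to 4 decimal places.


Answer: Price = V(0,0) = 0.0751

Derivation:
dt = T/N = 0.333333; dx = sigma*sqrt(3*dt) = 0.330000
u = exp(dx) = 1.390968; d = 1/u = 0.718924
p_u = 0.161389, p_m = 0.666667, p_d = 0.171944
Discount per step: exp(-r*dt) = 0.985440
Stock lattice S(k, j) with j the centered position index:
  k=0: S(0,+0) = 1.0900
  k=1: S(1,-1) = 0.7836; S(1,+0) = 1.0900; S(1,+1) = 1.5162
  k=2: S(2,-2) = 0.5634; S(2,-1) = 0.7836; S(2,+0) = 1.0900; S(2,+1) = 1.5162; S(2,+2) = 2.1089
  k=3: S(3,-3) = 0.4050; S(3,-2) = 0.5634; S(3,-1) = 0.7836; S(3,+0) = 1.0900; S(3,+1) = 1.5162; S(3,+2) = 2.1089; S(3,+3) = 2.9334
Terminal payoffs V(N, j) = max(K - S_T, 0):
  V(3,-3) = 0.584981; V(3,-2) = 0.426632; V(3,-1) = 0.206373; V(3,+0) = 0.000000; V(3,+1) = 0.000000; V(3,+2) = 0.000000; V(3,+3) = 0.000000
Backward induction: V(k, j) = exp(-r*dt) * [p_u * V(k+1, j+1) + p_m * V(k+1, j) + p_d * V(k+1, j-1)]
  V(2,-2) = exp(-r*dt) * [p_u*0.206373 + p_m*0.426632 + p_d*0.584981] = 0.412222
  V(2,-1) = exp(-r*dt) * [p_u*0.000000 + p_m*0.206373 + p_d*0.426632] = 0.207868
  V(2,+0) = exp(-r*dt) * [p_u*0.000000 + p_m*0.000000 + p_d*0.206373] = 0.034968
  V(2,+1) = exp(-r*dt) * [p_u*0.000000 + p_m*0.000000 + p_d*0.000000] = 0.000000
  V(2,+2) = exp(-r*dt) * [p_u*0.000000 + p_m*0.000000 + p_d*0.000000] = 0.000000
  V(1,-1) = exp(-r*dt) * [p_u*0.034968 + p_m*0.207868 + p_d*0.412222] = 0.211969
  V(1,+0) = exp(-r*dt) * [p_u*0.000000 + p_m*0.034968 + p_d*0.207868] = 0.058194
  V(1,+1) = exp(-r*dt) * [p_u*0.000000 + p_m*0.000000 + p_d*0.034968] = 0.005925
  V(0,+0) = exp(-r*dt) * [p_u*0.005925 + p_m*0.058194 + p_d*0.211969] = 0.075090


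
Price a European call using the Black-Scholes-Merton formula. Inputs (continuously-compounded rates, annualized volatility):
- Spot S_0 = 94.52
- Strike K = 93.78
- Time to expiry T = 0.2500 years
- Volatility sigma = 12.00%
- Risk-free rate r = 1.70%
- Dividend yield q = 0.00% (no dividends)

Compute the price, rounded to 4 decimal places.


Answer: Price = 2.8630

Derivation:
d1 = (ln(S/K) + (r - q + 0.5*sigma^2) * T) / (sigma * sqrt(T)) = 0.23183064
d2 = d1 - sigma * sqrt(T) = 0.17183064
exp(-rT) = 0.99575902; exp(-qT) = 1.00000000
C = S_0 * exp(-qT) * N(d1) - K * exp(-rT) * N(d2)
N(d1) = 0.59166522; N(d2) = 0.56821466
C = 94.5200 * 1.00000000 * 0.59166522 - 93.7800 * 0.99575902 * 0.56821466 = 2.8630


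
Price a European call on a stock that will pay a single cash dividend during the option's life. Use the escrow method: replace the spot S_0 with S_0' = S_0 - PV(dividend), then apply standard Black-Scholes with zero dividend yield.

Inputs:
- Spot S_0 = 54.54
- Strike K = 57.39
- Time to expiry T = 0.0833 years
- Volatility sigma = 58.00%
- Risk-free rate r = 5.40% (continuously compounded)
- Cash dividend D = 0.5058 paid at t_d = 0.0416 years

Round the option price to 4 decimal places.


PV(D) = D * exp(-r * t_d) = 0.5058 * 0.99775612 = 0.50466505
S_0' = S_0 - PV(D) = 54.5400 - 0.50466505 = 54.03533495
d1 = (ln(S_0'/K) + (r + sigma^2/2)*T) / (sigma*sqrt(T)) = -0.24924197
d2 = d1 - sigma*sqrt(T) = -0.41664005
exp(-rT) = 0.99551190
N(d1) = 0.40158681; N(d2) = 0.33847085
C = S_0' * N(d1) - K * exp(-rT) * N(d2) = 54.03533495 * 0.40158681 - 57.3900 * 0.99551190 * 0.33847085 = 2.3622

Answer: Price = 2.3622


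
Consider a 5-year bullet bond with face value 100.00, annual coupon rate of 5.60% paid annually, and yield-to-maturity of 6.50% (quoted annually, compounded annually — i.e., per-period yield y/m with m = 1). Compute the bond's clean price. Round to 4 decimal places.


Coupon per period c = face * coupon_rate / m = 5.600000
Periods per year m = 1; per-period yield y/m = 0.065000
Number of cashflows N = 5
Cashflows (t years, CF_t, discount factor 1/(1+y/m)^(m*t), PV):
  t = 1.0000: CF_t = 5.600000, DF = 0.938967, PV = 5.258216
  t = 2.0000: CF_t = 5.600000, DF = 0.881659, PV = 4.937292
  t = 3.0000: CF_t = 5.600000, DF = 0.827849, PV = 4.635955
  t = 4.0000: CF_t = 5.600000, DF = 0.777323, PV = 4.353009
  t = 5.0000: CF_t = 105.600000, DF = 0.729881, PV = 77.075416
Price P = sum_t PV_t = 96.259889

Answer: Price = 96.2599


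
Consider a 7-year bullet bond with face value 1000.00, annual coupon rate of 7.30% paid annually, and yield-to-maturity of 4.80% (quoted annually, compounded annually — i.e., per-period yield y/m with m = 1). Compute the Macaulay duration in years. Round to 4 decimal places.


Answer: Macaulay duration = 5.8164 years

Derivation:
Coupon per period c = face * coupon_rate / m = 73.000000
Periods per year m = 1; per-period yield y/m = 0.048000
Number of cashflows N = 7
Cashflows (t years, CF_t, discount factor 1/(1+y/m)^(m*t), PV):
  t = 1.0000: CF_t = 73.000000, DF = 0.954198, PV = 69.656489
  t = 2.0000: CF_t = 73.000000, DF = 0.910495, PV = 66.466115
  t = 3.0000: CF_t = 73.000000, DF = 0.868793, PV = 63.421865
  t = 4.0000: CF_t = 73.000000, DF = 0.829001, PV = 60.517047
  t = 5.0000: CF_t = 73.000000, DF = 0.791031, PV = 57.745274
  t = 6.0000: CF_t = 73.000000, DF = 0.754801, PV = 55.100452
  t = 7.0000: CF_t = 1073.000000, DF = 0.720230, PV = 772.806459
Price P = sum_t PV_t = 1145.713702
Macaulay numerator sum_t t * PV_t:
  t * PV_t at t = 1.0000: 69.656489
  t * PV_t at t = 2.0000: 132.932230
  t * PV_t at t = 3.0000: 190.265596
  t * PV_t at t = 4.0000: 242.068189
  t * PV_t at t = 5.0000: 288.726370
  t * PV_t at t = 6.0000: 330.602714
  t * PV_t at t = 7.0000: 5409.645216
Macaulay duration D = (sum_t t * PV_t) / P = 6663.896804 / 1145.713702 = 5.816372


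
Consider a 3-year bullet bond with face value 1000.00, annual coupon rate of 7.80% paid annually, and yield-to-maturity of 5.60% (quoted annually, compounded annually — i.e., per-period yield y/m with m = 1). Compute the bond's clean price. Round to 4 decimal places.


Coupon per period c = face * coupon_rate / m = 78.000000
Periods per year m = 1; per-period yield y/m = 0.056000
Number of cashflows N = 3
Cashflows (t years, CF_t, discount factor 1/(1+y/m)^(m*t), PV):
  t = 1.0000: CF_t = 78.000000, DF = 0.946970, PV = 73.863636
  t = 2.0000: CF_t = 78.000000, DF = 0.896752, PV = 69.946625
  t = 3.0000: CF_t = 1078.000000, DF = 0.849197, PV = 915.433932
Price P = sum_t PV_t = 1059.244194

Answer: Price = 1059.2442


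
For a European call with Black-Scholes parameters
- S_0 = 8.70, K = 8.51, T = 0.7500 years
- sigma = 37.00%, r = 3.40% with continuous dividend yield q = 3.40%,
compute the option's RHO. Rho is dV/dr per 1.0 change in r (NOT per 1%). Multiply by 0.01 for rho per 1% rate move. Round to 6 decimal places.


d1 = 0.2291256146; d2 = -0.0913037848
phi(d1) = 0.3886065811; exp(-qT) = 0.9748223790; exp(-rT) = 0.9748223790
N(d2) = 0.4636256054
Rho = K*T*exp(-rT)*N(d2) = 8.5100 * 0.7500 * 0.9748223790 * 0.4636256054 = 2.884588

Answer: Rho = 2.884588


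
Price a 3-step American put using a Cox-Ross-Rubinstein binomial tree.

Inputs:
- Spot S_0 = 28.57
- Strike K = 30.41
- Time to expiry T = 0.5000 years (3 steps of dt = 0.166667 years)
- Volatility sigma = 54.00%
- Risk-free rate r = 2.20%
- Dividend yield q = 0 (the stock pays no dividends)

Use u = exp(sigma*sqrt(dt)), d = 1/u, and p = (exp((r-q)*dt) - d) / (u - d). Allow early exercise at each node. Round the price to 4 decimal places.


Answer: Price = V(0,0) = 5.5751

Derivation:
dt = T/N = 0.166667
u = exp(sigma*sqrt(dt)) = 1.246643; d = 1/u = 0.802154
p = (exp((r-q)*dt) - d) / (u - d) = 0.453373
Discount per step: exp(-r*dt) = 0.996340
Stock lattice S(k, i) with i counting down-moves:
  k=0: S(0,0) = 28.5700
  k=1: S(1,0) = 35.6166; S(1,1) = 22.9176
  k=2: S(2,0) = 44.4011; S(2,1) = 28.5700; S(2,2) = 18.3834
  k=3: S(3,0) = 55.3524; S(3,1) = 35.6166; S(3,2) = 22.9176; S(3,3) = 14.7463
Terminal payoffs V(N, i) = max(K - S_T, 0):
  V(3,0) = 0.000000; V(3,1) = 0.000000; V(3,2) = 7.492447; V(3,3) = 15.663659
Backward induction: V(k, i) = exp(-r*dt) * [p * V(k+1, i) + (1-p) * V(k+1, i+1)]; then take max(V_cont, immediate exercise) for American.
  V(2,0) = exp(-r*dt) * [p*0.000000 + (1-p)*0.000000] = 0.000000; exercise = 0.000000; V(2,0) = max -> 0.000000
  V(2,1) = exp(-r*dt) * [p*0.000000 + (1-p)*7.492447] = 4.080584; exercise = 1.840000; V(2,1) = max -> 4.080584
  V(2,2) = exp(-r*dt) * [p*7.492447 + (1-p)*15.663659] = 11.915283; exercise = 12.026582; V(2,2) = max -> 12.026582
  V(1,0) = exp(-r*dt) * [p*0.000000 + (1-p)*4.080584] = 2.222394; exercise = 0.000000; V(1,0) = max -> 2.222394
  V(1,1) = exp(-r*dt) * [p*4.080584 + (1-p)*12.026582] = 8.393250; exercise = 7.492447; V(1,1) = max -> 8.393250
  V(0,0) = exp(-r*dt) * [p*2.222394 + (1-p)*8.393250] = 5.575071; exercise = 1.840000; V(0,0) = max -> 5.575071


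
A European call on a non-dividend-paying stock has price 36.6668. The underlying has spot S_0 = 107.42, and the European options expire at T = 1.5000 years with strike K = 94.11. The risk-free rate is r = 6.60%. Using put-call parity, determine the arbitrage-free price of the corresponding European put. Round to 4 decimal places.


Answer: Put price = 14.4862

Derivation:
Put-call parity: C - P = S_0 * exp(-qT) - K * exp(-rT).
S_0 * exp(-qT) = 107.4200 * 1.00000000 = 107.42000000
K * exp(-rT) = 94.1100 * 0.90574271 = 85.23944625
P = C - S*exp(-qT) + K*exp(-rT)
P = 36.6668 - 107.42000000 + 85.23944625 = 14.4862


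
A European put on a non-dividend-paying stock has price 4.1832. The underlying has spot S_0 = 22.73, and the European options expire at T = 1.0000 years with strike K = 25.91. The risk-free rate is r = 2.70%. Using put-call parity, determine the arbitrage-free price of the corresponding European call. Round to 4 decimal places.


Put-call parity: C - P = S_0 * exp(-qT) - K * exp(-rT).
S_0 * exp(-qT) = 22.7300 * 1.00000000 = 22.73000000
K * exp(-rT) = 25.9100 * 0.97336124 = 25.21978977
C = P + S*exp(-qT) - K*exp(-rT)
C = 4.1832 + 22.73000000 - 25.21978977 = 1.6934

Answer: Call price = 1.6934


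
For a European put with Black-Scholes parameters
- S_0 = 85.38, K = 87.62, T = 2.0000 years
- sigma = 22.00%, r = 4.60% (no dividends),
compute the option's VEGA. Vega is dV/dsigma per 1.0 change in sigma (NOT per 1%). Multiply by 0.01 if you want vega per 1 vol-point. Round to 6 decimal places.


d1 = 0.3680252917; d2 = 0.0568983080
phi(d1) = 0.3728198914; exp(-qT) = 1.0000000000; exp(-rT) = 0.9121051495
Vega = S * exp(-qT) * phi(d1) * sqrt(T) = 85.3800 * 1.0000000000 * 0.3728198914 * 1.4142135624 = 45.016344

Answer: Vega = 45.016344


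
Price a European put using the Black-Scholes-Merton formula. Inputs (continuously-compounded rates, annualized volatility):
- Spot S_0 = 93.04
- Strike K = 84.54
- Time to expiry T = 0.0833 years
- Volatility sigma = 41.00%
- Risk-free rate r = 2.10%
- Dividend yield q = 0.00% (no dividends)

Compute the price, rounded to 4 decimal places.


Answer: Price = 1.2059

Derivation:
d1 = (ln(S/K) + (r - q + 0.5*sigma^2) * T) / (sigma * sqrt(T)) = 0.88356808
d2 = d1 - sigma * sqrt(T) = 0.76523495
exp(-rT) = 0.99825223; exp(-qT) = 1.00000000
P = K * exp(-rT) * N(-d2) - S_0 * exp(-qT) * N(-d1)
N(-d1) = 0.18846471; N(-d2) = 0.22206583
P = 84.5400 * 0.99825223 * 0.22206583 - 93.0400 * 1.00000000 * 0.18846471 = 1.2059


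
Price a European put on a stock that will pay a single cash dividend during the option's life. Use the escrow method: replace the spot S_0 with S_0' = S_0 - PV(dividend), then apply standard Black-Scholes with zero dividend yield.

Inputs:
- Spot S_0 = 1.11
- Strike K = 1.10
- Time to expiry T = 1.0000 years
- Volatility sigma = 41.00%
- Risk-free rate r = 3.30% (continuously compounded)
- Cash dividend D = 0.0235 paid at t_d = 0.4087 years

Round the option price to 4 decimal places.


Answer: Price = 0.1637

Derivation:
PV(D) = D * exp(-r * t_d) = 0.0235 * 0.98660344 = 0.02318518
S_0' = S_0 - PV(D) = 1.1100 - 0.02318518 = 1.08681482
d1 = (ln(S_0'/K) + (r + sigma^2/2)*T) / (sigma*sqrt(T)) = 0.25607574
d2 = d1 - sigma*sqrt(T) = -0.15392426
exp(-rT) = 0.96753856
N(-d1) = 0.39894618; N(-d2) = 0.56116527
P = K * exp(-rT) * N(-d2) - S_0' * N(-d1) = 1.1000 * 0.96753856 * 0.56116527 - 1.08681482 * 0.39894618 = 0.1637


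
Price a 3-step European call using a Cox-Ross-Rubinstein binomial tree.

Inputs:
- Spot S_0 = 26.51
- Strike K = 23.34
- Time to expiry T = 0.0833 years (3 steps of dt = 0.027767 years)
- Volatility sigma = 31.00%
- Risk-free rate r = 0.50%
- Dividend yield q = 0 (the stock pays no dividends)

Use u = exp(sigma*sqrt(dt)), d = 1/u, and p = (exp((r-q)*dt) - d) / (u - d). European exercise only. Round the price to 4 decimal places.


Answer: Price = V(0,0) = 3.2648

Derivation:
dt = T/N = 0.027767
u = exp(sigma*sqrt(dt)) = 1.053014; d = 1/u = 0.949655
p = (exp((r-q)*dt) - d) / (u - d) = 0.488432
Discount per step: exp(-r*dt) = 0.999861
Stock lattice S(k, i) with i counting down-moves:
  k=0: S(0,0) = 26.5100
  k=1: S(1,0) = 27.9154; S(1,1) = 25.1754
  k=2: S(2,0) = 29.3953; S(2,1) = 26.5100; S(2,2) = 23.9079
  k=3: S(3,0) = 30.9537; S(3,1) = 27.9154; S(3,2) = 25.1754; S(3,3) = 22.7043
Terminal payoffs V(N, i) = max(S_T - K, 0):
  V(3,0) = 7.613653; V(3,1) = 4.575396; V(3,2) = 1.835359; V(3,3) = 0.000000
Backward induction: V(k, i) = exp(-r*dt) * [p * V(k+1, i) + (1-p) * V(k+1, i+1)].
  V(2,0) = exp(-r*dt) * [p*7.613653 + (1-p)*4.575396] = 6.058537
  V(2,1) = exp(-r*dt) * [p*4.575396 + (1-p)*1.835359] = 3.173240
  V(2,2) = exp(-r*dt) * [p*1.835359 + (1-p)*0.000000] = 0.896324
  V(1,0) = exp(-r*dt) * [p*6.058537 + (1-p)*3.173240] = 4.581876
  V(1,1) = exp(-r*dt) * [p*3.173240 + (1-p)*0.896324] = 2.008164
  V(0,0) = exp(-r*dt) * [p*4.581876 + (1-p)*2.008164] = 3.264794


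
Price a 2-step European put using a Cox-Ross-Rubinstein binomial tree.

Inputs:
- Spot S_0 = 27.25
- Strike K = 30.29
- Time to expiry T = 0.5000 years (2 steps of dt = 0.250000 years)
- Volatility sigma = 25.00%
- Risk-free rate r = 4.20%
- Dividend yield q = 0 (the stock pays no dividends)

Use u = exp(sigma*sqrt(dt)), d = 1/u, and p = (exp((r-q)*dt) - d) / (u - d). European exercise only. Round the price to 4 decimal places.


Answer: Price = V(0,0) = 3.6118

Derivation:
dt = T/N = 0.250000
u = exp(sigma*sqrt(dt)) = 1.133148; d = 1/u = 0.882497
p = (exp((r-q)*dt) - d) / (u - d) = 0.510902
Discount per step: exp(-r*dt) = 0.989555
Stock lattice S(k, i) with i counting down-moves:
  k=0: S(0,0) = 27.2500
  k=1: S(1,0) = 30.8783; S(1,1) = 24.0480
  k=2: S(2,0) = 34.9897; S(2,1) = 27.2500; S(2,2) = 21.2223
Terminal payoffs V(N, i) = max(K - S_T, 0):
  V(2,0) = 0.000000; V(2,1) = 3.040000; V(2,2) = 9.067679
Backward induction: V(k, i) = exp(-r*dt) * [p * V(k+1, i) + (1-p) * V(k+1, i+1)].
  V(1,0) = exp(-r*dt) * [p*0.000000 + (1-p)*3.040000] = 1.471327
  V(1,1) = exp(-r*dt) * [p*3.040000 + (1-p)*9.067679] = 5.925578
  V(0,0) = exp(-r*dt) * [p*1.471327 + (1-p)*5.925578] = 3.611768


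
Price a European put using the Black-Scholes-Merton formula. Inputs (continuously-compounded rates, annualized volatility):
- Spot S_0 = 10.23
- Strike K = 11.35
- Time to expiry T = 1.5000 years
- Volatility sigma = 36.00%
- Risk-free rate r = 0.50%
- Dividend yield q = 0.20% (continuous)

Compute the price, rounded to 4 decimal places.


d1 = (ln(S/K) + (r - q + 0.5*sigma^2) * T) / (sigma * sqrt(T)) = -0.00497420
d2 = d1 - sigma * sqrt(T) = -0.44588235
exp(-rT) = 0.99252805; exp(-qT) = 0.99700450
P = K * exp(-rT) * N(-d2) - S_0 * exp(-qT) * N(-d1)
N(-d1) = 0.50198441; N(-d2) = 0.67215888
P = 11.3500 * 0.99252805 * 0.67215888 - 10.2300 * 0.99700450 * 0.50198441 = 2.4521

Answer: Price = 2.4521


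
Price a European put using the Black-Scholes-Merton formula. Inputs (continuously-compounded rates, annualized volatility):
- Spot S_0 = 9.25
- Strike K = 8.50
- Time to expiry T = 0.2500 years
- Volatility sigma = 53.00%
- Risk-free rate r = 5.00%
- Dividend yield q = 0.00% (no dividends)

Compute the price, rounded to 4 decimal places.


Answer: Price = 0.5634

Derivation:
d1 = (ln(S/K) + (r - q + 0.5*sigma^2) * T) / (sigma * sqrt(T)) = 0.49875429
d2 = d1 - sigma * sqrt(T) = 0.23375429
exp(-rT) = 0.98757780; exp(-qT) = 1.00000000
P = K * exp(-rT) * N(-d2) - S_0 * exp(-qT) * N(-d1)
N(-d1) = 0.30897624; N(-d2) = 0.40758787
P = 8.5000 * 0.98757780 * 0.40758787 - 9.2500 * 1.00000000 * 0.30897624 = 0.5634


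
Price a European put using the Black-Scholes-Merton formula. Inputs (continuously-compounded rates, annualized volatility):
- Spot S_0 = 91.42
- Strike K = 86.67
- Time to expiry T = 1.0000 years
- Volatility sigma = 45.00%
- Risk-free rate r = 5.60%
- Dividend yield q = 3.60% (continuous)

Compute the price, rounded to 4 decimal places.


d1 = (ln(S/K) + (r - q + 0.5*sigma^2) * T) / (sigma * sqrt(T)) = 0.38801438
d2 = d1 - sigma * sqrt(T) = -0.06198562
exp(-rT) = 0.94553914; exp(-qT) = 0.96464029
P = K * exp(-rT) * N(-d2) - S_0 * exp(-qT) * N(-d1)
N(-d1) = 0.34900270; N(-d2) = 0.52471286
P = 86.6700 * 0.94553914 * 0.52471286 - 91.4200 * 0.96464029 * 0.34900270 = 12.2225

Answer: Price = 12.2225


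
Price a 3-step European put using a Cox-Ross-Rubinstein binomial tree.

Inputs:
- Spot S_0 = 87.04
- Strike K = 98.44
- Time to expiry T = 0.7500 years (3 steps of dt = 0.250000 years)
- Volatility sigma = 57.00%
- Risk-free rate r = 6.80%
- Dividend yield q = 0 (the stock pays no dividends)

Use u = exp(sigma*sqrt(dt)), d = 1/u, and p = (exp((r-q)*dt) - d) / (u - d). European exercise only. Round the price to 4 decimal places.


Answer: Price = V(0,0) = 21.8815

Derivation:
dt = T/N = 0.250000
u = exp(sigma*sqrt(dt)) = 1.329762; d = 1/u = 0.752014
p = (exp((r-q)*dt) - d) / (u - d) = 0.458905
Discount per step: exp(-r*dt) = 0.983144
Stock lattice S(k, i) with i counting down-moves:
  k=0: S(0,0) = 87.0400
  k=1: S(1,0) = 115.7425; S(1,1) = 65.4553
  k=2: S(2,0) = 153.9100; S(2,1) = 87.0400; S(2,2) = 49.2233
  k=3: S(3,0) = 204.6636; S(3,1) = 115.7425; S(3,2) = 65.4553; S(3,3) = 37.0166
Terminal payoffs V(N, i) = max(K - S_T, 0):
  V(3,0) = 0.000000; V(3,1) = 0.000000; V(3,2) = 32.984679; V(3,3) = 61.423351
Backward induction: V(k, i) = exp(-r*dt) * [p * V(k+1, i) + (1-p) * V(k+1, i+1)].
  V(2,0) = exp(-r*dt) * [p*0.000000 + (1-p)*0.000000] = 0.000000
  V(2,1) = exp(-r*dt) * [p*0.000000 + (1-p)*32.984679] = 17.547012
  V(2,2) = exp(-r*dt) * [p*32.984679 + (1-p)*61.423351] = 47.557330
  V(1,0) = exp(-r*dt) * [p*0.000000 + (1-p)*17.547012] = 9.334564
  V(1,1) = exp(-r*dt) * [p*17.547012 + (1-p)*47.557330] = 33.215961
  V(0,0) = exp(-r*dt) * [p*9.334564 + (1-p)*33.215961] = 21.881514


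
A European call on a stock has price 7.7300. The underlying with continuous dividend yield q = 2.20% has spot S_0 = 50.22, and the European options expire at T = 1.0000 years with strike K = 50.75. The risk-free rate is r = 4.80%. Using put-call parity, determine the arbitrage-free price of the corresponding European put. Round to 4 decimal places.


Answer: Put price = 6.9743

Derivation:
Put-call parity: C - P = S_0 * exp(-qT) - K * exp(-rT).
S_0 * exp(-qT) = 50.2200 * 0.97824024 = 49.12722460
K * exp(-rT) = 50.7500 * 0.95313379 = 48.37153969
P = C - S*exp(-qT) + K*exp(-rT)
P = 7.7300 - 49.12722460 + 48.37153969 = 6.9743


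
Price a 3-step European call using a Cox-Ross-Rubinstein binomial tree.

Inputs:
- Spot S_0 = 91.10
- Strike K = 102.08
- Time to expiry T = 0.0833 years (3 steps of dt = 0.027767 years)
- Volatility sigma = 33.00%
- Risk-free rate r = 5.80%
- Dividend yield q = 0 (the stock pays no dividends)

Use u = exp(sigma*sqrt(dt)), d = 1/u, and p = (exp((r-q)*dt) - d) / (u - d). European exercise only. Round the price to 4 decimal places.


Answer: Price = V(0,0) = 0.6703

Derivation:
dt = T/N = 0.027767
u = exp(sigma*sqrt(dt)) = 1.056529; d = 1/u = 0.946496
p = (exp((r-q)*dt) - d) / (u - d) = 0.500904
Discount per step: exp(-r*dt) = 0.998391
Stock lattice S(k, i) with i counting down-moves:
  k=0: S(0,0) = 91.1000
  k=1: S(1,0) = 96.2498; S(1,1) = 86.2257
  k=2: S(2,0) = 101.6907; S(2,1) = 91.1000; S(2,2) = 81.6123
  k=3: S(3,0) = 107.4392; S(3,1) = 96.2498; S(3,2) = 86.2257; S(3,3) = 77.2457
Terminal payoffs V(N, i) = max(S_T - K, 0):
  V(3,0) = 5.359167; V(3,1) = 0.000000; V(3,2) = 0.000000; V(3,3) = 0.000000
Backward induction: V(k, i) = exp(-r*dt) * [p * V(k+1, i) + (1-p) * V(k+1, i+1)].
  V(2,0) = exp(-r*dt) * [p*5.359167 + (1-p)*0.000000] = 2.680109
  V(2,1) = exp(-r*dt) * [p*0.000000 + (1-p)*0.000000] = 0.000000
  V(2,2) = exp(-r*dt) * [p*0.000000 + (1-p)*0.000000] = 0.000000
  V(1,0) = exp(-r*dt) * [p*2.680109 + (1-p)*0.000000] = 1.340318
  V(1,1) = exp(-r*dt) * [p*0.000000 + (1-p)*0.000000] = 0.000000
  V(0,0) = exp(-r*dt) * [p*1.340318 + (1-p)*0.000000] = 0.670290


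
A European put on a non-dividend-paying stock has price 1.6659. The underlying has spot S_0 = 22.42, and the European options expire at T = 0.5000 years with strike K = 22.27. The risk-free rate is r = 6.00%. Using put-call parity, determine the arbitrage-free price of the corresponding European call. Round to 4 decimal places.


Answer: Call price = 2.4741

Derivation:
Put-call parity: C - P = S_0 * exp(-qT) - K * exp(-rT).
S_0 * exp(-qT) = 22.4200 * 1.00000000 = 22.42000000
K * exp(-rT) = 22.2700 * 0.97044553 = 21.61182203
C = P + S*exp(-qT) - K*exp(-rT)
C = 1.6659 + 22.42000000 - 21.61182203 = 2.4741


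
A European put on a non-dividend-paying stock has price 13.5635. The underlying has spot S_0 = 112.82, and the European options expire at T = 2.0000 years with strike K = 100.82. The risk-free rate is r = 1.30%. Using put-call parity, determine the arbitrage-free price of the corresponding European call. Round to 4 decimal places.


Answer: Call price = 28.1510

Derivation:
Put-call parity: C - P = S_0 * exp(-qT) - K * exp(-rT).
S_0 * exp(-qT) = 112.8200 * 1.00000000 = 112.82000000
K * exp(-rT) = 100.8200 * 0.97433509 = 98.23246373
C = P + S*exp(-qT) - K*exp(-rT)
C = 13.5635 + 112.82000000 - 98.23246373 = 28.1510


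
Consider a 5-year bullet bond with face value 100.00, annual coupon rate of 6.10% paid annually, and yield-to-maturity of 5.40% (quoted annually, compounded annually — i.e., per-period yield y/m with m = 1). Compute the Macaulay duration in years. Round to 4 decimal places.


Coupon per period c = face * coupon_rate / m = 6.100000
Periods per year m = 1; per-period yield y/m = 0.054000
Number of cashflows N = 5
Cashflows (t years, CF_t, discount factor 1/(1+y/m)^(m*t), PV):
  t = 1.0000: CF_t = 6.100000, DF = 0.948767, PV = 5.787476
  t = 2.0000: CF_t = 6.100000, DF = 0.900158, PV = 5.490964
  t = 3.0000: CF_t = 6.100000, DF = 0.854040, PV = 5.209643
  t = 4.0000: CF_t = 6.100000, DF = 0.810285, PV = 4.942736
  t = 5.0000: CF_t = 106.100000, DF = 0.768771, PV = 81.566594
Price P = sum_t PV_t = 102.997414
Macaulay numerator sum_t t * PV_t:
  t * PV_t at t = 1.0000: 5.787476
  t * PV_t at t = 2.0000: 10.981928
  t * PV_t at t = 3.0000: 15.628930
  t * PV_t at t = 4.0000: 19.770943
  t * PV_t at t = 5.0000: 407.832972
Macaulay duration D = (sum_t t * PV_t) / P = 460.002250 / 102.997414 = 4.466153

Answer: Macaulay duration = 4.4662 years


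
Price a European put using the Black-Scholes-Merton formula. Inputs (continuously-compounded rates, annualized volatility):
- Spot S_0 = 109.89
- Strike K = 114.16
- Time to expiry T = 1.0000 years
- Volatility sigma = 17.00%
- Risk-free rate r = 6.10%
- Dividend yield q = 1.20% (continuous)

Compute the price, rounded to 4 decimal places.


d1 = (ln(S/K) + (r - q + 0.5*sigma^2) * T) / (sigma * sqrt(T)) = 0.14899348
d2 = d1 - sigma * sqrt(T) = -0.02100652
exp(-rT) = 0.94082324; exp(-qT) = 0.98807171
P = K * exp(-rT) * N(-d2) - S_0 * exp(-qT) * N(-d1)
N(-d1) = 0.44077939; N(-d2) = 0.50837977
P = 114.1600 * 0.94082324 * 0.50837977 - 109.8900 * 0.98807171 * 0.44077939 = 6.7427

Answer: Price = 6.7427


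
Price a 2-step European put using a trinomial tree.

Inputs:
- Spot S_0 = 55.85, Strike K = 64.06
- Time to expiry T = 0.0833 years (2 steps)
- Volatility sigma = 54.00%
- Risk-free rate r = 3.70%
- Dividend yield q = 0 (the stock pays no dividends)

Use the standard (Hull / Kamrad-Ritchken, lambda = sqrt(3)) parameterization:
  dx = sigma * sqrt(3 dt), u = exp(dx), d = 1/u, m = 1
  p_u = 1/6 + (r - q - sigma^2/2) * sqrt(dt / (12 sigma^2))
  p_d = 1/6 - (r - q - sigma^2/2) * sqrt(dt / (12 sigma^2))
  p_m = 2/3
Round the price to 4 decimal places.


Answer: Price = V(0,0) = 9.1657

Derivation:
dt = T/N = 0.041650; dx = sigma*sqrt(3*dt) = 0.190881
u = exp(dx) = 1.210315; d = 1/u = 0.826231
p_u = 0.154797, p_m = 0.666667, p_d = 0.178537
Discount per step: exp(-r*dt) = 0.998460
Stock lattice S(k, j) with j the centered position index:
  k=0: S(0,+0) = 55.8500
  k=1: S(1,-1) = 46.1450; S(1,+0) = 55.8500; S(1,+1) = 67.5961
  k=2: S(2,-2) = 38.1264; S(2,-1) = 46.1450; S(2,+0) = 55.8500; S(2,+1) = 67.5961; S(2,+2) = 81.8126
Terminal payoffs V(N, j) = max(K - S_T, 0):
  V(2,-2) = 25.933551; V(2,-1) = 17.914988; V(2,+0) = 8.210000; V(2,+1) = 0.000000; V(2,+2) = 0.000000
Backward induction: V(k, j) = exp(-r*dt) * [p_u * V(k+1, j+1) + p_m * V(k+1, j) + p_d * V(k+1, j-1)]
  V(1,-1) = exp(-r*dt) * [p_u*8.210000 + p_m*17.914988 + p_d*25.933551] = 17.816818
  V(1,+0) = exp(-r*dt) * [p_u*0.000000 + p_m*8.210000 + p_d*17.914988] = 8.658463
  V(1,+1) = exp(-r*dt) * [p_u*0.000000 + p_m*0.000000 + p_d*8.210000] = 1.463529
  V(0,+0) = exp(-r*dt) * [p_u*1.463529 + p_m*8.658463 + p_d*17.816818] = 9.165678


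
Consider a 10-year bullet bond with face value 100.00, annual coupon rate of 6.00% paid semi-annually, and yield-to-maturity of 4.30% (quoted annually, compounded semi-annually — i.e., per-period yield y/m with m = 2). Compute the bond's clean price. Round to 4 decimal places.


Coupon per period c = face * coupon_rate / m = 3.000000
Periods per year m = 2; per-period yield y/m = 0.021500
Number of cashflows N = 20
Cashflows (t years, CF_t, discount factor 1/(1+y/m)^(m*t), PV):
  t = 0.5000: CF_t = 3.000000, DF = 0.978953, PV = 2.936858
  t = 1.0000: CF_t = 3.000000, DF = 0.958348, PV = 2.875044
  t = 1.5000: CF_t = 3.000000, DF = 0.938177, PV = 2.814532
  t = 2.0000: CF_t = 3.000000, DF = 0.918431, PV = 2.755293
  t = 2.5000: CF_t = 3.000000, DF = 0.899100, PV = 2.697301
  t = 3.0000: CF_t = 3.000000, DF = 0.880177, PV = 2.640530
  t = 3.5000: CF_t = 3.000000, DF = 0.861651, PV = 2.584953
  t = 4.0000: CF_t = 3.000000, DF = 0.843515, PV = 2.530546
  t = 4.5000: CF_t = 3.000000, DF = 0.825762, PV = 2.477285
  t = 5.0000: CF_t = 3.000000, DF = 0.808381, PV = 2.425144
  t = 5.5000: CF_t = 3.000000, DF = 0.791367, PV = 2.374101
  t = 6.0000: CF_t = 3.000000, DF = 0.774711, PV = 2.324132
  t = 6.5000: CF_t = 3.000000, DF = 0.758405, PV = 2.275215
  t = 7.0000: CF_t = 3.000000, DF = 0.742442, PV = 2.227327
  t = 7.5000: CF_t = 3.000000, DF = 0.726816, PV = 2.180448
  t = 8.0000: CF_t = 3.000000, DF = 0.711518, PV = 2.134555
  t = 8.5000: CF_t = 3.000000, DF = 0.696543, PV = 2.089628
  t = 9.0000: CF_t = 3.000000, DF = 0.681882, PV = 2.045646
  t = 9.5000: CF_t = 3.000000, DF = 0.667530, PV = 2.002591
  t = 10.0000: CF_t = 103.000000, DF = 0.653480, PV = 67.308483
Price P = sum_t PV_t = 113.699611

Answer: Price = 113.6996


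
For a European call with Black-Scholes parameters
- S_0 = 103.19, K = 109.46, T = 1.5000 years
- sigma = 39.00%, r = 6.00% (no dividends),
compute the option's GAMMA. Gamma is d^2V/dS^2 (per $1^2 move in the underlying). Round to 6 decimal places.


Answer: Gamma = 0.007729

Derivation:
d1 = 0.3037529814; d2 = -0.1738975184
phi(d1) = 0.3809559718; exp(-qT) = 1.0000000000; exp(-rT) = 0.9139311853
Gamma = exp(-qT) * phi(d1) / (S * sigma * sqrt(T)) = 1.0000000000 * 0.3809559718 / (103.1900 * 0.3900 * 1.2247448714) = 0.007729


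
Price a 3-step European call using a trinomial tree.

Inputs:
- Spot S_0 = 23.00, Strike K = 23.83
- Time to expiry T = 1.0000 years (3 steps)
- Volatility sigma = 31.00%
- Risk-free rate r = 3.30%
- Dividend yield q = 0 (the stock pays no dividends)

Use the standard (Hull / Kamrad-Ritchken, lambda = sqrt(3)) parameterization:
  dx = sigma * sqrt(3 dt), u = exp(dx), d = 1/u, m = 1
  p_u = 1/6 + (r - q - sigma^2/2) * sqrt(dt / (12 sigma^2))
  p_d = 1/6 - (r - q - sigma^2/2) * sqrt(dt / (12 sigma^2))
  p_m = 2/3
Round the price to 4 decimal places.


Answer: Price = V(0,0) = 2.6901

Derivation:
dt = T/N = 0.333333; dx = sigma*sqrt(3*dt) = 0.310000
u = exp(dx) = 1.363425; d = 1/u = 0.733447
p_u = 0.158575, p_m = 0.666667, p_d = 0.174758
Discount per step: exp(-r*dt) = 0.989060
Stock lattice S(k, j) with j the centered position index:
  k=0: S(0,+0) = 23.0000
  k=1: S(1,-1) = 16.8693; S(1,+0) = 23.0000; S(1,+1) = 31.3588
  k=2: S(2,-2) = 12.3727; S(2,-1) = 16.8693; S(2,+0) = 23.0000; S(2,+1) = 31.3588; S(2,+2) = 42.7553
  k=3: S(3,-3) = 9.0747; S(3,-2) = 12.3727; S(3,-1) = 16.8693; S(3,+0) = 23.0000; S(3,+1) = 31.3588; S(3,+2) = 42.7553; S(3,+3) = 58.2937
Terminal payoffs V(N, j) = max(S_T - K, 0):
  V(3,-3) = 0.000000; V(3,-2) = 0.000000; V(3,-1) = 0.000000; V(3,+0) = 0.000000; V(3,+1) = 7.528778; V(3,+2) = 18.925345; V(3,+3) = 34.463711
Backward induction: V(k, j) = exp(-r*dt) * [p_u * V(k+1, j+1) + p_m * V(k+1, j) + p_d * V(k+1, j-1)]
  V(2,-2) = exp(-r*dt) * [p_u*0.000000 + p_m*0.000000 + p_d*0.000000] = 0.000000
  V(2,-1) = exp(-r*dt) * [p_u*0.000000 + p_m*0.000000 + p_d*0.000000] = 0.000000
  V(2,+0) = exp(-r*dt) * [p_u*7.528778 + p_m*0.000000 + p_d*0.000000] = 1.180817
  V(2,+1) = exp(-r*dt) * [p_u*18.925345 + p_m*7.528778 + p_d*0.000000] = 7.932537
  V(2,+2) = exp(-r*dt) * [p_u*34.463711 + p_m*18.925345 + p_d*7.528778] = 19.185498
  V(1,-1) = exp(-r*dt) * [p_u*1.180817 + p_m*0.000000 + p_d*0.000000] = 0.185200
  V(1,+0) = exp(-r*dt) * [p_u*7.932537 + p_m*1.180817 + p_d*0.000000] = 2.022743
  V(1,+1) = exp(-r*dt) * [p_u*19.185498 + p_m*7.932537 + p_d*1.180817] = 8.443668
  V(0,+0) = exp(-r*dt) * [p_u*8.443668 + p_m*2.022743 + p_d*0.185200] = 2.690063


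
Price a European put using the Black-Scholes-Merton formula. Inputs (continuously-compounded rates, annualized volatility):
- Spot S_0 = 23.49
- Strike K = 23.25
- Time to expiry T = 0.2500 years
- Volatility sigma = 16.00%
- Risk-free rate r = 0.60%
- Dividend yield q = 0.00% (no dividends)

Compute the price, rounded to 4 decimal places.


Answer: Price = 0.6157

Derivation:
d1 = (ln(S/K) + (r - q + 0.5*sigma^2) * T) / (sigma * sqrt(T)) = 0.18712083
d2 = d1 - sigma * sqrt(T) = 0.10712083
exp(-rT) = 0.99850112; exp(-qT) = 1.00000000
P = K * exp(-rT) * N(-d2) - S_0 * exp(-qT) * N(-d1)
N(-d1) = 0.42578295; N(-d2) = 0.45734656
P = 23.2500 * 0.99850112 * 0.45734656 - 23.4900 * 1.00000000 * 0.42578295 = 0.6157


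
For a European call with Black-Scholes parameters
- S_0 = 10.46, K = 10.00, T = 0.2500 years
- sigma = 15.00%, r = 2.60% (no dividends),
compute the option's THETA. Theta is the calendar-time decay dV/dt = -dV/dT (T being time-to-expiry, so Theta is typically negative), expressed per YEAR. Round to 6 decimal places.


d1 = 0.7238115419; d2 = 0.6488115419
phi(d1) = 0.3070053492; exp(-qT) = 1.0000000000; exp(-rT) = 0.9935210793
Theta = -S*exp(-qT)*phi(d1)*sigma/(2*sqrt(T)) - r*K*exp(-rT)*N(d2) + q*S*exp(-qT)*N(d1)
N(d1) = 0.7654092788; N(d2) = 0.7417699019; sqrt(T) = 0.5000000000
Term 1 = -10.4600 * 1.0000000000 * 0.3070053492 * 0.1500 / (2 * 0.5000000000) = -0.4816913929
Term 2 = -0.0260 * 10.0000 * 0.9935210793 * 0.7417699019 = -0.1916106487
Term 3 = 0 (no dividend yield, q = 0)
Theta = -0.4816913929 + (-0.1916106487) + (0.0000000000) = -0.673302

Answer: Theta = -0.673302


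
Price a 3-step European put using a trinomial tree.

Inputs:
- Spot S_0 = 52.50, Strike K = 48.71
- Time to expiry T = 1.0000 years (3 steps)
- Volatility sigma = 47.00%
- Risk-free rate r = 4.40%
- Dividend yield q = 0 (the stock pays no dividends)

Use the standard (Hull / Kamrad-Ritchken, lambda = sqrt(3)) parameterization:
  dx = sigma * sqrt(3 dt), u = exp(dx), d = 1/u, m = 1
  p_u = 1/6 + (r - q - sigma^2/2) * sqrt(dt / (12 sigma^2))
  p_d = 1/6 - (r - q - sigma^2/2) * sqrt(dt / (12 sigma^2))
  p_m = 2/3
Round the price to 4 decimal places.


Answer: Price = V(0,0) = 6.2847

Derivation:
dt = T/N = 0.333333; dx = sigma*sqrt(3*dt) = 0.470000
u = exp(dx) = 1.599994; d = 1/u = 0.625002
p_u = 0.143103, p_m = 0.666667, p_d = 0.190230
Discount per step: exp(-r*dt) = 0.985440
Stock lattice S(k, j) with j the centered position index:
  k=0: S(0,+0) = 52.5000
  k=1: S(1,-1) = 32.8126; S(1,+0) = 52.5000; S(1,+1) = 83.9997
  k=2: S(2,-2) = 20.5080; S(2,-1) = 32.8126; S(2,+0) = 52.5000; S(2,+1) = 83.9997; S(2,+2) = 134.3990
  k=3: S(3,-3) = 12.8175; S(3,-2) = 20.5080; S(3,-1) = 32.8126; S(3,+0) = 52.5000; S(3,+1) = 83.9997; S(3,+2) = 134.3990; S(3,+3) = 215.0377
Terminal payoffs V(N, j) = max(K - S_T, 0):
  V(3,-3) = 35.892478; V(3,-2) = 28.202039; V(3,-1) = 15.897381; V(3,+0) = 0.000000; V(3,+1) = 0.000000; V(3,+2) = 0.000000; V(3,+3) = 0.000000
Backward induction: V(k, j) = exp(-r*dt) * [p_u * V(k+1, j+1) + p_m * V(k+1, j) + p_d * V(k+1, j-1)]
  V(2,-2) = exp(-r*dt) * [p_u*15.897381 + p_m*28.202039 + p_d*35.892478] = 27.497889
  V(2,-1) = exp(-r*dt) * [p_u*0.000000 + p_m*15.897381 + p_d*28.202039] = 15.730724
  V(2,+0) = exp(-r*dt) * [p_u*0.000000 + p_m*0.000000 + p_d*15.897381] = 2.980136
  V(2,+1) = exp(-r*dt) * [p_u*0.000000 + p_m*0.000000 + p_d*0.000000] = 0.000000
  V(2,+2) = exp(-r*dt) * [p_u*0.000000 + p_m*0.000000 + p_d*0.000000] = 0.000000
  V(1,-1) = exp(-r*dt) * [p_u*2.980136 + p_m*15.730724 + p_d*27.497889] = 15.909494
  V(1,+0) = exp(-r*dt) * [p_u*0.000000 + p_m*2.980136 + p_d*15.730724] = 4.906725
  V(1,+1) = exp(-r*dt) * [p_u*0.000000 + p_m*0.000000 + p_d*2.980136] = 0.558659
  V(0,+0) = exp(-r*dt) * [p_u*0.558659 + p_m*4.906725 + p_d*15.909494] = 6.284712


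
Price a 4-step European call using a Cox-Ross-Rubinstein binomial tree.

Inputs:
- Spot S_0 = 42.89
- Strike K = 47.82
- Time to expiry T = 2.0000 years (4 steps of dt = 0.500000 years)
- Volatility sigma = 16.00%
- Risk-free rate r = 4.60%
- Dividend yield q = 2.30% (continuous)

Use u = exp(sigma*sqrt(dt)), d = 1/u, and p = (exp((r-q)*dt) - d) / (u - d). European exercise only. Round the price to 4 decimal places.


dt = T/N = 0.500000
u = exp(sigma*sqrt(dt)) = 1.119785; d = 1/u = 0.893028
p = (exp((r-q)*dt) - d) / (u - d) = 0.522754
Discount per step: exp(-r*dt) = 0.977262
Stock lattice S(k, i) with i counting down-moves:
  k=0: S(0,0) = 42.8900
  k=1: S(1,0) = 48.0276; S(1,1) = 38.3020
  k=2: S(2,0) = 53.7806; S(2,1) = 42.8900; S(2,2) = 34.2048
  k=3: S(3,0) = 60.2227; S(3,1) = 48.0276; S(3,2) = 38.3020; S(3,3) = 30.5458
  k=4: S(4,0) = 67.4365; S(4,1) = 53.7806; S(4,2) = 42.8900; S(4,3) = 34.2048; S(4,4) = 27.2783
Terminal payoffs V(N, i) = max(S_T - K, 0):
  V(4,0) = 19.616542; V(4,1) = 5.960603; V(4,2) = 0.000000; V(4,3) = 0.000000; V(4,4) = 0.000000
Backward induction: V(k, i) = exp(-r*dt) * [p * V(k+1, i) + (1-p) * V(k+1, i+1)].
  V(3,0) = exp(-r*dt) * [p*19.616542 + (1-p)*5.960603] = 12.801449
  V(3,1) = exp(-r*dt) * [p*5.960603 + (1-p)*0.000000] = 3.045079
  V(3,2) = exp(-r*dt) * [p*0.000000 + (1-p)*0.000000] = 0.000000
  V(3,3) = exp(-r*dt) * [p*0.000000 + (1-p)*0.000000] = 0.000000
  V(2,0) = exp(-r*dt) * [p*12.801449 + (1-p)*3.045079] = 7.960054
  V(2,1) = exp(-r*dt) * [p*3.045079 + (1-p)*0.000000] = 1.555632
  V(2,2) = exp(-r*dt) * [p*0.000000 + (1-p)*0.000000] = 0.000000
  V(1,0) = exp(-r*dt) * [p*7.960054 + (1-p)*1.555632] = 4.792072
  V(1,1) = exp(-r*dt) * [p*1.555632 + (1-p)*0.000000] = 0.794722
  V(0,0) = exp(-r*dt) * [p*4.792072 + (1-p)*0.794722] = 2.818768

Answer: Price = V(0,0) = 2.8188
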